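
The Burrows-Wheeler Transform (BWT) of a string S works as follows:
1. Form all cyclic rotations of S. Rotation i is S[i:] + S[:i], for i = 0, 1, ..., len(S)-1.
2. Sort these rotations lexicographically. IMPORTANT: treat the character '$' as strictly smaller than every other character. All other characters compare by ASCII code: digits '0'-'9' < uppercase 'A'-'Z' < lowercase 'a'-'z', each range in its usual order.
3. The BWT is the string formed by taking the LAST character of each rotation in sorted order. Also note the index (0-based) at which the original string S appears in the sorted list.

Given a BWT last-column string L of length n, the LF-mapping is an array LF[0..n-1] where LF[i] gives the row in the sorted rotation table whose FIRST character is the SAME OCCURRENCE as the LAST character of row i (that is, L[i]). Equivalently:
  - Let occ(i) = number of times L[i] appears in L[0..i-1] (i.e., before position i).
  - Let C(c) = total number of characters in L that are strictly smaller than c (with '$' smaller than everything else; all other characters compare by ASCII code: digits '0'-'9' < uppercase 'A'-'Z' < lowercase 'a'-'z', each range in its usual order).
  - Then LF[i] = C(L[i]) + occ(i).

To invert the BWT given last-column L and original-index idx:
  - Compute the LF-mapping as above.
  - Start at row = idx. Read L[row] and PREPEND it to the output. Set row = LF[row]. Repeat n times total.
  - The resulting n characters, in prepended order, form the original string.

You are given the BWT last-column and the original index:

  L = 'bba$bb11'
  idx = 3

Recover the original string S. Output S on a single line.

Answer: a1bb1bb$

Derivation:
LF mapping: 4 5 3 0 6 7 1 2
Walk LF starting at row 3, prepending L[row]:
  step 1: row=3, L[3]='$', prepend. Next row=LF[3]=0
  step 2: row=0, L[0]='b', prepend. Next row=LF[0]=4
  step 3: row=4, L[4]='b', prepend. Next row=LF[4]=6
  step 4: row=6, L[6]='1', prepend. Next row=LF[6]=1
  step 5: row=1, L[1]='b', prepend. Next row=LF[1]=5
  step 6: row=5, L[5]='b', prepend. Next row=LF[5]=7
  step 7: row=7, L[7]='1', prepend. Next row=LF[7]=2
  step 8: row=2, L[2]='a', prepend. Next row=LF[2]=3
Reversed output: a1bb1bb$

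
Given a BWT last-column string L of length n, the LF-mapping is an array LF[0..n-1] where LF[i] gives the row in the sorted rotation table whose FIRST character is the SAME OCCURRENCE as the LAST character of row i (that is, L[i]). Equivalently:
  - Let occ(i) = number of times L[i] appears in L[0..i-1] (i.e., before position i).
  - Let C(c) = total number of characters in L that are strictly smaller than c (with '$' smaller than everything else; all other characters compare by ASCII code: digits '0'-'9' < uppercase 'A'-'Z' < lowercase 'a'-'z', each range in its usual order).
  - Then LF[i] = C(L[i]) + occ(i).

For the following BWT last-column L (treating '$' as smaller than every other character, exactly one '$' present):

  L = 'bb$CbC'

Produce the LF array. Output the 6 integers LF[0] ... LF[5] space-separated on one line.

Answer: 3 4 0 1 5 2

Derivation:
Char counts: '$':1, 'C':2, 'b':3
C (first-col start): C('$')=0, C('C')=1, C('b')=3
L[0]='b': occ=0, LF[0]=C('b')+0=3+0=3
L[1]='b': occ=1, LF[1]=C('b')+1=3+1=4
L[2]='$': occ=0, LF[2]=C('$')+0=0+0=0
L[3]='C': occ=0, LF[3]=C('C')+0=1+0=1
L[4]='b': occ=2, LF[4]=C('b')+2=3+2=5
L[5]='C': occ=1, LF[5]=C('C')+1=1+1=2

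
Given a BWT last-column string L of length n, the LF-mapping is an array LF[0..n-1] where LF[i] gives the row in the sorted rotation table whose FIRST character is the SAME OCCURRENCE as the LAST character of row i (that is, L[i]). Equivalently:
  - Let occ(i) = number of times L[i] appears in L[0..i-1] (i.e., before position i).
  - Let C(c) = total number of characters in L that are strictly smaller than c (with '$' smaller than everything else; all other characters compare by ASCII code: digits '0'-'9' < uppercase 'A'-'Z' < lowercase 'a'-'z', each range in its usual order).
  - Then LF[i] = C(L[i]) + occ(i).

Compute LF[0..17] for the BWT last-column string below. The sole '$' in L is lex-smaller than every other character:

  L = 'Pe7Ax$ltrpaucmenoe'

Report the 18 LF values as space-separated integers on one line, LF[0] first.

Answer: 3 6 1 2 17 0 9 15 14 13 4 16 5 10 7 11 12 8

Derivation:
Char counts: '$':1, '7':1, 'A':1, 'P':1, 'a':1, 'c':1, 'e':3, 'l':1, 'm':1, 'n':1, 'o':1, 'p':1, 'r':1, 't':1, 'u':1, 'x':1
C (first-col start): C('$')=0, C('7')=1, C('A')=2, C('P')=3, C('a')=4, C('c')=5, C('e')=6, C('l')=9, C('m')=10, C('n')=11, C('o')=12, C('p')=13, C('r')=14, C('t')=15, C('u')=16, C('x')=17
L[0]='P': occ=0, LF[0]=C('P')+0=3+0=3
L[1]='e': occ=0, LF[1]=C('e')+0=6+0=6
L[2]='7': occ=0, LF[2]=C('7')+0=1+0=1
L[3]='A': occ=0, LF[3]=C('A')+0=2+0=2
L[4]='x': occ=0, LF[4]=C('x')+0=17+0=17
L[5]='$': occ=0, LF[5]=C('$')+0=0+0=0
L[6]='l': occ=0, LF[6]=C('l')+0=9+0=9
L[7]='t': occ=0, LF[7]=C('t')+0=15+0=15
L[8]='r': occ=0, LF[8]=C('r')+0=14+0=14
L[9]='p': occ=0, LF[9]=C('p')+0=13+0=13
L[10]='a': occ=0, LF[10]=C('a')+0=4+0=4
L[11]='u': occ=0, LF[11]=C('u')+0=16+0=16
L[12]='c': occ=0, LF[12]=C('c')+0=5+0=5
L[13]='m': occ=0, LF[13]=C('m')+0=10+0=10
L[14]='e': occ=1, LF[14]=C('e')+1=6+1=7
L[15]='n': occ=0, LF[15]=C('n')+0=11+0=11
L[16]='o': occ=0, LF[16]=C('o')+0=12+0=12
L[17]='e': occ=2, LF[17]=C('e')+2=6+2=8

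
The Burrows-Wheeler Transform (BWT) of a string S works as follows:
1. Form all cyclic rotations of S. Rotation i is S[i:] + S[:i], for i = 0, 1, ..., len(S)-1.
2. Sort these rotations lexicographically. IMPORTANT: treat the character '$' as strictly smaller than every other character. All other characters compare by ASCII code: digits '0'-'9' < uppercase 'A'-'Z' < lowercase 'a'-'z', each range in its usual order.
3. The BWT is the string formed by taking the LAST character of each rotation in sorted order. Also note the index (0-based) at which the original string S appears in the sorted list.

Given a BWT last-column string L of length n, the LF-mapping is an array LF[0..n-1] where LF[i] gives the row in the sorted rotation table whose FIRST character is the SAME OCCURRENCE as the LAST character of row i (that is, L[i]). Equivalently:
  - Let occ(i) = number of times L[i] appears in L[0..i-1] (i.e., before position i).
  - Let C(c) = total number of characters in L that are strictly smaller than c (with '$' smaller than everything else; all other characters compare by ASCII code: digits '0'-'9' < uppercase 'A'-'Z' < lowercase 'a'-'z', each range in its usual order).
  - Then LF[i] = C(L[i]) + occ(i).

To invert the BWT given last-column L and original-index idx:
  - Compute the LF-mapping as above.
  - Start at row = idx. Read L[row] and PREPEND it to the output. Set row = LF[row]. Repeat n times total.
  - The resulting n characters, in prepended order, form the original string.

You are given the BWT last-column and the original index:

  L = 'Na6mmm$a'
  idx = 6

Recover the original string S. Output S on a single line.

Answer: mamma6N$

Derivation:
LF mapping: 2 3 1 5 6 7 0 4
Walk LF starting at row 6, prepending L[row]:
  step 1: row=6, L[6]='$', prepend. Next row=LF[6]=0
  step 2: row=0, L[0]='N', prepend. Next row=LF[0]=2
  step 3: row=2, L[2]='6', prepend. Next row=LF[2]=1
  step 4: row=1, L[1]='a', prepend. Next row=LF[1]=3
  step 5: row=3, L[3]='m', prepend. Next row=LF[3]=5
  step 6: row=5, L[5]='m', prepend. Next row=LF[5]=7
  step 7: row=7, L[7]='a', prepend. Next row=LF[7]=4
  step 8: row=4, L[4]='m', prepend. Next row=LF[4]=6
Reversed output: mamma6N$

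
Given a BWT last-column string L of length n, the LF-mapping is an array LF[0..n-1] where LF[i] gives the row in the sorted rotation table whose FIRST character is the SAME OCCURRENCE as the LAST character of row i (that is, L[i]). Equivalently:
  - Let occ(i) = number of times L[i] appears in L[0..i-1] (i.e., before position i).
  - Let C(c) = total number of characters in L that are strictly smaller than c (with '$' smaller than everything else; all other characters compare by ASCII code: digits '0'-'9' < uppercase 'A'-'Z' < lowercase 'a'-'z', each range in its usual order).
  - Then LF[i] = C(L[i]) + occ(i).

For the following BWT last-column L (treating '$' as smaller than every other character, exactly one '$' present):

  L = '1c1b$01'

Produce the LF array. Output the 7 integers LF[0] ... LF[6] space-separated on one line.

Char counts: '$':1, '0':1, '1':3, 'b':1, 'c':1
C (first-col start): C('$')=0, C('0')=1, C('1')=2, C('b')=5, C('c')=6
L[0]='1': occ=0, LF[0]=C('1')+0=2+0=2
L[1]='c': occ=0, LF[1]=C('c')+0=6+0=6
L[2]='1': occ=1, LF[2]=C('1')+1=2+1=3
L[3]='b': occ=0, LF[3]=C('b')+0=5+0=5
L[4]='$': occ=0, LF[4]=C('$')+0=0+0=0
L[5]='0': occ=0, LF[5]=C('0')+0=1+0=1
L[6]='1': occ=2, LF[6]=C('1')+2=2+2=4

Answer: 2 6 3 5 0 1 4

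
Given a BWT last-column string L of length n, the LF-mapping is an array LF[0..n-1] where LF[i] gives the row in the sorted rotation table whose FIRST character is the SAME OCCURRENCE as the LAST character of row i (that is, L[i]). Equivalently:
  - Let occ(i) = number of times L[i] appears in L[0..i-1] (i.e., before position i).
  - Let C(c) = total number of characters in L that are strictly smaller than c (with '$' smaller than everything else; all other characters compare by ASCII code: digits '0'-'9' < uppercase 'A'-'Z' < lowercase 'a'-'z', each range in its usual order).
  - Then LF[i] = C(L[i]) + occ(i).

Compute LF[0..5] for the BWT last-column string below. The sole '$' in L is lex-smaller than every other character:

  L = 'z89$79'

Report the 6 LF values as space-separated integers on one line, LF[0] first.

Answer: 5 2 3 0 1 4

Derivation:
Char counts: '$':1, '7':1, '8':1, '9':2, 'z':1
C (first-col start): C('$')=0, C('7')=1, C('8')=2, C('9')=3, C('z')=5
L[0]='z': occ=0, LF[0]=C('z')+0=5+0=5
L[1]='8': occ=0, LF[1]=C('8')+0=2+0=2
L[2]='9': occ=0, LF[2]=C('9')+0=3+0=3
L[3]='$': occ=0, LF[3]=C('$')+0=0+0=0
L[4]='7': occ=0, LF[4]=C('7')+0=1+0=1
L[5]='9': occ=1, LF[5]=C('9')+1=3+1=4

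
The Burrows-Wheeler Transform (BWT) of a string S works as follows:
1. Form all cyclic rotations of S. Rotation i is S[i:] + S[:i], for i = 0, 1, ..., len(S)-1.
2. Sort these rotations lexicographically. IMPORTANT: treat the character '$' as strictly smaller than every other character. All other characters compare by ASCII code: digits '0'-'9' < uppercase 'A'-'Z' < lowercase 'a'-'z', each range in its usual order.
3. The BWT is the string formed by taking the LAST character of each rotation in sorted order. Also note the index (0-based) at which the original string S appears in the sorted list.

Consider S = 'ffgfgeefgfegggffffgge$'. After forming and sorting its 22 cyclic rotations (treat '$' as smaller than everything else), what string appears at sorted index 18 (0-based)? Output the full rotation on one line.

All 22 rotations (rotation i = S[i:]+S[:i]):
  rot[0] = ffgfgeefgfegggffffgge$
  rot[1] = fgfgeefgfegggffffgge$f
  rot[2] = gfgeefgfegggffffgge$ff
  rot[3] = fgeefgfegggffffgge$ffg
  rot[4] = geefgfegggffffgge$ffgf
  rot[5] = eefgfegggffffgge$ffgfg
  rot[6] = efgfegggffffgge$ffgfge
  rot[7] = fgfegggffffgge$ffgfgee
  rot[8] = gfegggffffgge$ffgfgeef
  rot[9] = fegggffffgge$ffgfgeefg
  rot[10] = egggffffgge$ffgfgeefgf
  rot[11] = gggffffgge$ffgfgeefgfe
  rot[12] = ggffffgge$ffgfgeefgfeg
  rot[13] = gffffgge$ffgfgeefgfegg
  rot[14] = ffffgge$ffgfgeefgfeggg
  rot[15] = fffgge$ffgfgeefgfegggf
  rot[16] = ffgge$ffgfgeefgfegggff
  rot[17] = fgge$ffgfgeefgfegggfff
  rot[18] = gge$ffgfgeefgfegggffff
  rot[19] = ge$ffgfgeefgfegggffffg
  rot[20] = e$ffgfgeefgfegggffffgg
  rot[21] = $ffgfgeefgfegggffffgge
Sorted (with $ < everything):
  sorted[0] = $ffgfgeefgfegggffffgge
  sorted[1] = e$ffgfgeefgfegggffffgg
  sorted[2] = eefgfegggffffgge$ffgfg
  sorted[3] = efgfegggffffgge$ffgfge
  sorted[4] = egggffffgge$ffgfgeefgf
  sorted[5] = fegggffffgge$ffgfgeefg
  sorted[6] = ffffgge$ffgfgeefgfeggg
  sorted[7] = fffgge$ffgfgeefgfegggf
  sorted[8] = ffgfgeefgfegggffffgge$
  sorted[9] = ffgge$ffgfgeefgfegggff
  sorted[10] = fgeefgfegggffffgge$ffg
  sorted[11] = fgfegggffffgge$ffgfgee
  sorted[12] = fgfgeefgfegggffffgge$f
  sorted[13] = fgge$ffgfgeefgfegggfff
  sorted[14] = ge$ffgfgeefgfegggffffg
  sorted[15] = geefgfegggffffgge$ffgf
  sorted[16] = gfegggffffgge$ffgfgeef
  sorted[17] = gffffgge$ffgfgeefgfegg
  sorted[18] = gfgeefgfegggffffgge$ff
  sorted[19] = gge$ffgfgeefgfegggffff
  sorted[20] = ggffffgge$ffgfgeefgfeg
  sorted[21] = gggffffgge$ffgfgeefgfe
sorted[18] = gfgeefgfegggffffgge$ff

Answer: gfgeefgfegggffffgge$ff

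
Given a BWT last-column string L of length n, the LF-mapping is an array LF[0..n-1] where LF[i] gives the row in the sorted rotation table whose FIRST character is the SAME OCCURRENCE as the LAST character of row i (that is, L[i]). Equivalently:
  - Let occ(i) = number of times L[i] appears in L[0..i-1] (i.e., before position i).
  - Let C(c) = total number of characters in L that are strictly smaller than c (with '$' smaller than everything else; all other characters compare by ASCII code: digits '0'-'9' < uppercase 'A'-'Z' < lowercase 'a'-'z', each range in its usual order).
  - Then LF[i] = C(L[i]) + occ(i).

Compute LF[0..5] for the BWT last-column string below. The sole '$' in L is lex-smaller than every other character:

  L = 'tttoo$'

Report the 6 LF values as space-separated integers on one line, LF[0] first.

Answer: 3 4 5 1 2 0

Derivation:
Char counts: '$':1, 'o':2, 't':3
C (first-col start): C('$')=0, C('o')=1, C('t')=3
L[0]='t': occ=0, LF[0]=C('t')+0=3+0=3
L[1]='t': occ=1, LF[1]=C('t')+1=3+1=4
L[2]='t': occ=2, LF[2]=C('t')+2=3+2=5
L[3]='o': occ=0, LF[3]=C('o')+0=1+0=1
L[4]='o': occ=1, LF[4]=C('o')+1=1+1=2
L[5]='$': occ=0, LF[5]=C('$')+0=0+0=0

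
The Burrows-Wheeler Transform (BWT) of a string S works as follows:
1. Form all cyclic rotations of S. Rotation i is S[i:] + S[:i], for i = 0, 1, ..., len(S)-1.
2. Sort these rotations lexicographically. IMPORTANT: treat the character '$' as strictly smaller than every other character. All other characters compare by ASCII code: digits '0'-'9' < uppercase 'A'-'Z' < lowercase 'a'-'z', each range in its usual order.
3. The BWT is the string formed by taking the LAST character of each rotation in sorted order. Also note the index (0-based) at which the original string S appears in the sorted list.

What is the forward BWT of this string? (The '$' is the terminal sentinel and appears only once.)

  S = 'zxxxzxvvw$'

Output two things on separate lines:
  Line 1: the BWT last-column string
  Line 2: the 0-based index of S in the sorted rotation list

Answer: wxvvzzxxx$
9

Derivation:
All 10 rotations (rotation i = S[i:]+S[:i]):
  rot[0] = zxxxzxvvw$
  rot[1] = xxxzxvvw$z
  rot[2] = xxzxvvw$zx
  rot[3] = xzxvvw$zxx
  rot[4] = zxvvw$zxxx
  rot[5] = xvvw$zxxxz
  rot[6] = vvw$zxxxzx
  rot[7] = vw$zxxxzxv
  rot[8] = w$zxxxzxvv
  rot[9] = $zxxxzxvvw
Sorted (with $ < everything):
  sorted[0] = $zxxxzxvvw  (last char: 'w')
  sorted[1] = vvw$zxxxzx  (last char: 'x')
  sorted[2] = vw$zxxxzxv  (last char: 'v')
  sorted[3] = w$zxxxzxvv  (last char: 'v')
  sorted[4] = xvvw$zxxxz  (last char: 'z')
  sorted[5] = xxxzxvvw$z  (last char: 'z')
  sorted[6] = xxzxvvw$zx  (last char: 'x')
  sorted[7] = xzxvvw$zxx  (last char: 'x')
  sorted[8] = zxvvw$zxxx  (last char: 'x')
  sorted[9] = zxxxzxvvw$  (last char: '$')
Last column: wxvvzzxxx$
Original string S is at sorted index 9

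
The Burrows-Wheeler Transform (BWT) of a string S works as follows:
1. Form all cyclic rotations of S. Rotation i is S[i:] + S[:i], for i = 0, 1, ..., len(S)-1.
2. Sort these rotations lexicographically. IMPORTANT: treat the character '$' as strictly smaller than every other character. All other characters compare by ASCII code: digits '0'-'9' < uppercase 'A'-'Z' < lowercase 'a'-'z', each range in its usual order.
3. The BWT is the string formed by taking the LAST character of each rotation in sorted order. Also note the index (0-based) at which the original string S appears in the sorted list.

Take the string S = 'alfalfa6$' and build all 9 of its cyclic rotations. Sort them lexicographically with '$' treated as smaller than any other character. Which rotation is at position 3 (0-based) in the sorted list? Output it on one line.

All 9 rotations (rotation i = S[i:]+S[:i]):
  rot[0] = alfalfa6$
  rot[1] = lfalfa6$a
  rot[2] = falfa6$al
  rot[3] = alfa6$alf
  rot[4] = lfa6$alfa
  rot[5] = fa6$alfal
  rot[6] = a6$alfalf
  rot[7] = 6$alfalfa
  rot[8] = $alfalfa6
Sorted (with $ < everything):
  sorted[0] = $alfalfa6
  sorted[1] = 6$alfalfa
  sorted[2] = a6$alfalf
  sorted[3] = alfa6$alf
  sorted[4] = alfalfa6$
  sorted[5] = fa6$alfal
  sorted[6] = falfa6$al
  sorted[7] = lfa6$alfa
  sorted[8] = lfalfa6$a
sorted[3] = alfa6$alf

Answer: alfa6$alf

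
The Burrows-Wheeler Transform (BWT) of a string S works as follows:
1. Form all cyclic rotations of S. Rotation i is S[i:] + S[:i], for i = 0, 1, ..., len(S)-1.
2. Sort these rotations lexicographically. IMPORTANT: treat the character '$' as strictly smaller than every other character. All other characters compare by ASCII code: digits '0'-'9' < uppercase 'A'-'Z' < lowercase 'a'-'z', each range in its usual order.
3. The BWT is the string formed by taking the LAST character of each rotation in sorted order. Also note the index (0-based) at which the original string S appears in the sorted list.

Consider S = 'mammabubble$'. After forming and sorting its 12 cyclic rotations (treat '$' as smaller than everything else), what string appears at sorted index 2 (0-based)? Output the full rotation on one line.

All 12 rotations (rotation i = S[i:]+S[:i]):
  rot[0] = mammabubble$
  rot[1] = ammabubble$m
  rot[2] = mmabubble$ma
  rot[3] = mabubble$mam
  rot[4] = abubble$mamm
  rot[5] = bubble$mamma
  rot[6] = ubble$mammab
  rot[7] = bble$mammabu
  rot[8] = ble$mammabub
  rot[9] = le$mammabubb
  rot[10] = e$mammabubbl
  rot[11] = $mammabubble
Sorted (with $ < everything):
  sorted[0] = $mammabubble
  sorted[1] = abubble$mamm
  sorted[2] = ammabubble$m
  sorted[3] = bble$mammabu
  sorted[4] = ble$mammabub
  sorted[5] = bubble$mamma
  sorted[6] = e$mammabubbl
  sorted[7] = le$mammabubb
  sorted[8] = mabubble$mam
  sorted[9] = mammabubble$
  sorted[10] = mmabubble$ma
  sorted[11] = ubble$mammab
sorted[2] = ammabubble$m

Answer: ammabubble$m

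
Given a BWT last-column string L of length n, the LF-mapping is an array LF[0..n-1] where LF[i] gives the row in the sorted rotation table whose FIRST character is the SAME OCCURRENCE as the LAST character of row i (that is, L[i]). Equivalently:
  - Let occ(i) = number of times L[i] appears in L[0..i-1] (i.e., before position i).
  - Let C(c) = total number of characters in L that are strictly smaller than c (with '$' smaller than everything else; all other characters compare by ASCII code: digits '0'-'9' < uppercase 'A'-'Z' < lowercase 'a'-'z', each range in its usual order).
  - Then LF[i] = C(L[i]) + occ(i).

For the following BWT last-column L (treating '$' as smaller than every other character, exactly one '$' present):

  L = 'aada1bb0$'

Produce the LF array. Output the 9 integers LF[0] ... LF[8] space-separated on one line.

Char counts: '$':1, '0':1, '1':1, 'a':3, 'b':2, 'd':1
C (first-col start): C('$')=0, C('0')=1, C('1')=2, C('a')=3, C('b')=6, C('d')=8
L[0]='a': occ=0, LF[0]=C('a')+0=3+0=3
L[1]='a': occ=1, LF[1]=C('a')+1=3+1=4
L[2]='d': occ=0, LF[2]=C('d')+0=8+0=8
L[3]='a': occ=2, LF[3]=C('a')+2=3+2=5
L[4]='1': occ=0, LF[4]=C('1')+0=2+0=2
L[5]='b': occ=0, LF[5]=C('b')+0=6+0=6
L[6]='b': occ=1, LF[6]=C('b')+1=6+1=7
L[7]='0': occ=0, LF[7]=C('0')+0=1+0=1
L[8]='$': occ=0, LF[8]=C('$')+0=0+0=0

Answer: 3 4 8 5 2 6 7 1 0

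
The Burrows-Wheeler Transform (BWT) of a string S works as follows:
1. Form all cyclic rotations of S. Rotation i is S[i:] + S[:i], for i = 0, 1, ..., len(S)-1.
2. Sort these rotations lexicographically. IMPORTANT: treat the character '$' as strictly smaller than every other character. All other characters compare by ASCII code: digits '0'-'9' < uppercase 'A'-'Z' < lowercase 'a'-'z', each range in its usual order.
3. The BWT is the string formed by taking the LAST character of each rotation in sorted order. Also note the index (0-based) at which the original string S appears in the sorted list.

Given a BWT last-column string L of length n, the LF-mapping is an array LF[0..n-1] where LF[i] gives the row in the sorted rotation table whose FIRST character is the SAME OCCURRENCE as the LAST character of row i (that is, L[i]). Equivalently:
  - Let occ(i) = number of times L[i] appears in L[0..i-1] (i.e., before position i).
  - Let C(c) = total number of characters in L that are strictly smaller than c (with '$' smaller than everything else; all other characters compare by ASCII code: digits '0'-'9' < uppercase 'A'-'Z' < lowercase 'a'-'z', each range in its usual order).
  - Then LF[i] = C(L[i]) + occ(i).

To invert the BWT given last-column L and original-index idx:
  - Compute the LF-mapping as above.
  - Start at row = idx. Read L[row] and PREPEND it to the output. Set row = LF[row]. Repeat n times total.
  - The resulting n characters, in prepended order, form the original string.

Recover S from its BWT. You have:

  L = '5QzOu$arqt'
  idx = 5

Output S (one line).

LF mapping: 1 3 9 2 8 0 4 6 5 7
Walk LF starting at row 5, prepending L[row]:
  step 1: row=5, L[5]='$', prepend. Next row=LF[5]=0
  step 2: row=0, L[0]='5', prepend. Next row=LF[0]=1
  step 3: row=1, L[1]='Q', prepend. Next row=LF[1]=3
  step 4: row=3, L[3]='O', prepend. Next row=LF[3]=2
  step 5: row=2, L[2]='z', prepend. Next row=LF[2]=9
  step 6: row=9, L[9]='t', prepend. Next row=LF[9]=7
  step 7: row=7, L[7]='r', prepend. Next row=LF[7]=6
  step 8: row=6, L[6]='a', prepend. Next row=LF[6]=4
  step 9: row=4, L[4]='u', prepend. Next row=LF[4]=8
  step 10: row=8, L[8]='q', prepend. Next row=LF[8]=5
Reversed output: quartzOQ5$

Answer: quartzOQ5$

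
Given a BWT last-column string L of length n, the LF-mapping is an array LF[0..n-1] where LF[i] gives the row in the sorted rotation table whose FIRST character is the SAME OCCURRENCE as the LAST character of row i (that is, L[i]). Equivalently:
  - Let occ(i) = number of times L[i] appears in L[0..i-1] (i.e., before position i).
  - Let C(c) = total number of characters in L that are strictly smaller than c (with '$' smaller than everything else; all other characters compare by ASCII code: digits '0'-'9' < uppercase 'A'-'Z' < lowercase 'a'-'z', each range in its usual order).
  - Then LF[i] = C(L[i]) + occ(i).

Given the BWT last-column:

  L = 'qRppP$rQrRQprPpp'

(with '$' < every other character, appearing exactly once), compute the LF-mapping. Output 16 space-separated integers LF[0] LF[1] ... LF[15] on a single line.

Answer: 12 5 7 8 1 0 13 3 14 6 4 9 15 2 10 11

Derivation:
Char counts: '$':1, 'P':2, 'Q':2, 'R':2, 'p':5, 'q':1, 'r':3
C (first-col start): C('$')=0, C('P')=1, C('Q')=3, C('R')=5, C('p')=7, C('q')=12, C('r')=13
L[0]='q': occ=0, LF[0]=C('q')+0=12+0=12
L[1]='R': occ=0, LF[1]=C('R')+0=5+0=5
L[2]='p': occ=0, LF[2]=C('p')+0=7+0=7
L[3]='p': occ=1, LF[3]=C('p')+1=7+1=8
L[4]='P': occ=0, LF[4]=C('P')+0=1+0=1
L[5]='$': occ=0, LF[5]=C('$')+0=0+0=0
L[6]='r': occ=0, LF[6]=C('r')+0=13+0=13
L[7]='Q': occ=0, LF[7]=C('Q')+0=3+0=3
L[8]='r': occ=1, LF[8]=C('r')+1=13+1=14
L[9]='R': occ=1, LF[9]=C('R')+1=5+1=6
L[10]='Q': occ=1, LF[10]=C('Q')+1=3+1=4
L[11]='p': occ=2, LF[11]=C('p')+2=7+2=9
L[12]='r': occ=2, LF[12]=C('r')+2=13+2=15
L[13]='P': occ=1, LF[13]=C('P')+1=1+1=2
L[14]='p': occ=3, LF[14]=C('p')+3=7+3=10
L[15]='p': occ=4, LF[15]=C('p')+4=7+4=11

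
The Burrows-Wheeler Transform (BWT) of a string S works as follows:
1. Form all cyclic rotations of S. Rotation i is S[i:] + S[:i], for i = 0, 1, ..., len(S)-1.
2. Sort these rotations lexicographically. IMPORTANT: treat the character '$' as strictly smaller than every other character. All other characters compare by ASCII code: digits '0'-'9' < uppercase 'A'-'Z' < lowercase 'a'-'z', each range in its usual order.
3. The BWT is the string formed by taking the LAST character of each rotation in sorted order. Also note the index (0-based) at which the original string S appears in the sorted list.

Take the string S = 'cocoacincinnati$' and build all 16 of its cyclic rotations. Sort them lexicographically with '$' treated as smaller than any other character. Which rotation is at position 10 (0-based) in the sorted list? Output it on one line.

Answer: nati$cocoacincin

Derivation:
All 16 rotations (rotation i = S[i:]+S[:i]):
  rot[0] = cocoacincinnati$
  rot[1] = ocoacincinnati$c
  rot[2] = coacincinnati$co
  rot[3] = oacincinnati$coc
  rot[4] = acincinnati$coco
  rot[5] = cincinnati$cocoa
  rot[6] = incinnati$cocoac
  rot[7] = ncinnati$cocoaci
  rot[8] = cinnati$cocoacin
  rot[9] = innati$cocoacinc
  rot[10] = nnati$cocoacinci
  rot[11] = nati$cocoacincin
  rot[12] = ati$cocoacincinn
  rot[13] = ti$cocoacincinna
  rot[14] = i$cocoacincinnat
  rot[15] = $cocoacincinnati
Sorted (with $ < everything):
  sorted[0] = $cocoacincinnati
  sorted[1] = acincinnati$coco
  sorted[2] = ati$cocoacincinn
  sorted[3] = cincinnati$cocoa
  sorted[4] = cinnati$cocoacin
  sorted[5] = coacincinnati$co
  sorted[6] = cocoacincinnati$
  sorted[7] = i$cocoacincinnat
  sorted[8] = incinnati$cocoac
  sorted[9] = innati$cocoacinc
  sorted[10] = nati$cocoacincin
  sorted[11] = ncinnati$cocoaci
  sorted[12] = nnati$cocoacinci
  sorted[13] = oacincinnati$coc
  sorted[14] = ocoacincinnati$c
  sorted[15] = ti$cocoacincinna
sorted[10] = nati$cocoacincin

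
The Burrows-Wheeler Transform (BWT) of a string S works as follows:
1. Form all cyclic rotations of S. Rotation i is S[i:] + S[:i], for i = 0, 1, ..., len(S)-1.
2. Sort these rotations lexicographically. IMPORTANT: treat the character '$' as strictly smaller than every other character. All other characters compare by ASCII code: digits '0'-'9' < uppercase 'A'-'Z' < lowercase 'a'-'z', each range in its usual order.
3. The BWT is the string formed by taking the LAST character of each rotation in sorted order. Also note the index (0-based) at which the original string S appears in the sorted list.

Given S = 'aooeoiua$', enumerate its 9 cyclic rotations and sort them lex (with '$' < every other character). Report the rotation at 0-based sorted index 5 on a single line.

All 9 rotations (rotation i = S[i:]+S[:i]):
  rot[0] = aooeoiua$
  rot[1] = ooeoiua$a
  rot[2] = oeoiua$ao
  rot[3] = eoiua$aoo
  rot[4] = oiua$aooe
  rot[5] = iua$aooeo
  rot[6] = ua$aooeoi
  rot[7] = a$aooeoiu
  rot[8] = $aooeoiua
Sorted (with $ < everything):
  sorted[0] = $aooeoiua
  sorted[1] = a$aooeoiu
  sorted[2] = aooeoiua$
  sorted[3] = eoiua$aoo
  sorted[4] = iua$aooeo
  sorted[5] = oeoiua$ao
  sorted[6] = oiua$aooe
  sorted[7] = ooeoiua$a
  sorted[8] = ua$aooeoi
sorted[5] = oeoiua$ao

Answer: oeoiua$ao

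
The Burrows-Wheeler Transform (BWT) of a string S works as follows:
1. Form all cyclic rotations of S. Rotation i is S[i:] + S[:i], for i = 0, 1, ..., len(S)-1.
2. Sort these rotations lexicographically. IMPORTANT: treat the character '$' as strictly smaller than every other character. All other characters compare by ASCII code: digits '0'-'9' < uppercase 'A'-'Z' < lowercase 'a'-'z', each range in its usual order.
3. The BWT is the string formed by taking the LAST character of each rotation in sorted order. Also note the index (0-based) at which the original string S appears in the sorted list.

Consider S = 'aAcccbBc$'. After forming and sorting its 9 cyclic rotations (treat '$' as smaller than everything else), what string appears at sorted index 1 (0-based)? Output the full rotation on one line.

Answer: AcccbBc$a

Derivation:
All 9 rotations (rotation i = S[i:]+S[:i]):
  rot[0] = aAcccbBc$
  rot[1] = AcccbBc$a
  rot[2] = cccbBc$aA
  rot[3] = ccbBc$aAc
  rot[4] = cbBc$aAcc
  rot[5] = bBc$aAccc
  rot[6] = Bc$aAcccb
  rot[7] = c$aAcccbB
  rot[8] = $aAcccbBc
Sorted (with $ < everything):
  sorted[0] = $aAcccbBc
  sorted[1] = AcccbBc$a
  sorted[2] = Bc$aAcccb
  sorted[3] = aAcccbBc$
  sorted[4] = bBc$aAccc
  sorted[5] = c$aAcccbB
  sorted[6] = cbBc$aAcc
  sorted[7] = ccbBc$aAc
  sorted[8] = cccbBc$aA
sorted[1] = AcccbBc$a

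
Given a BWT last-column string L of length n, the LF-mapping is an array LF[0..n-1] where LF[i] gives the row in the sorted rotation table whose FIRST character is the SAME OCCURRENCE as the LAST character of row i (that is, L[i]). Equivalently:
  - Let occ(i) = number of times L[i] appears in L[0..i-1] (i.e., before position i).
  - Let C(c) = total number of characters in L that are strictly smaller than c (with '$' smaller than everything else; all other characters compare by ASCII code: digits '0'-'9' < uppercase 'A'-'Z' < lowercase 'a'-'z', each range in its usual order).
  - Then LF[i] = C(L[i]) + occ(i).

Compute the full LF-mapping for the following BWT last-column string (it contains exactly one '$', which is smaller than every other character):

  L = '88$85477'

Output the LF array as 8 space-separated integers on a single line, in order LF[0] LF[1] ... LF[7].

Char counts: '$':1, '4':1, '5':1, '7':2, '8':3
C (first-col start): C('$')=0, C('4')=1, C('5')=2, C('7')=3, C('8')=5
L[0]='8': occ=0, LF[0]=C('8')+0=5+0=5
L[1]='8': occ=1, LF[1]=C('8')+1=5+1=6
L[2]='$': occ=0, LF[2]=C('$')+0=0+0=0
L[3]='8': occ=2, LF[3]=C('8')+2=5+2=7
L[4]='5': occ=0, LF[4]=C('5')+0=2+0=2
L[5]='4': occ=0, LF[5]=C('4')+0=1+0=1
L[6]='7': occ=0, LF[6]=C('7')+0=3+0=3
L[7]='7': occ=1, LF[7]=C('7')+1=3+1=4

Answer: 5 6 0 7 2 1 3 4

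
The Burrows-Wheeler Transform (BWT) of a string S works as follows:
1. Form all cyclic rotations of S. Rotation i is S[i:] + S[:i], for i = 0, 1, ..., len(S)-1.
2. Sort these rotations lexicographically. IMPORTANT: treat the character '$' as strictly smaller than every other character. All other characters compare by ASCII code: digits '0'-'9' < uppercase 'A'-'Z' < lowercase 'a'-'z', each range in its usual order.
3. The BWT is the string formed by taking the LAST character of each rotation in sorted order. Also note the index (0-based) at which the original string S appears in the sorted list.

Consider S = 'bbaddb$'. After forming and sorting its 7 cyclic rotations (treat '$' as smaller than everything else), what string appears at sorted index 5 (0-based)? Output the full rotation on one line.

Answer: db$bbad

Derivation:
All 7 rotations (rotation i = S[i:]+S[:i]):
  rot[0] = bbaddb$
  rot[1] = baddb$b
  rot[2] = addb$bb
  rot[3] = ddb$bba
  rot[4] = db$bbad
  rot[5] = b$bbadd
  rot[6] = $bbaddb
Sorted (with $ < everything):
  sorted[0] = $bbaddb
  sorted[1] = addb$bb
  sorted[2] = b$bbadd
  sorted[3] = baddb$b
  sorted[4] = bbaddb$
  sorted[5] = db$bbad
  sorted[6] = ddb$bba
sorted[5] = db$bbad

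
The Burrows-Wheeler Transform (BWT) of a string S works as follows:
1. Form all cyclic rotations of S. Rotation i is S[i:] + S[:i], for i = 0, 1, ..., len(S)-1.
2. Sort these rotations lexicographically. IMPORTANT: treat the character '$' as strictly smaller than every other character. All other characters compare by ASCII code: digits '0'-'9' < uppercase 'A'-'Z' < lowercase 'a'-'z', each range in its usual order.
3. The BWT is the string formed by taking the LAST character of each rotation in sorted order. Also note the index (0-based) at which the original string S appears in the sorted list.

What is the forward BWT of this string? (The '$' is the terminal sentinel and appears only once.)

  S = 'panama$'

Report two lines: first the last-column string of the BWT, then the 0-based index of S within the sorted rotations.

All 7 rotations (rotation i = S[i:]+S[:i]):
  rot[0] = panama$
  rot[1] = anama$p
  rot[2] = nama$pa
  rot[3] = ama$pan
  rot[4] = ma$pana
  rot[5] = a$panam
  rot[6] = $panama
Sorted (with $ < everything):
  sorted[0] = $panama  (last char: 'a')
  sorted[1] = a$panam  (last char: 'm')
  sorted[2] = ama$pan  (last char: 'n')
  sorted[3] = anama$p  (last char: 'p')
  sorted[4] = ma$pana  (last char: 'a')
  sorted[5] = nama$pa  (last char: 'a')
  sorted[6] = panama$  (last char: '$')
Last column: amnpaa$
Original string S is at sorted index 6

Answer: amnpaa$
6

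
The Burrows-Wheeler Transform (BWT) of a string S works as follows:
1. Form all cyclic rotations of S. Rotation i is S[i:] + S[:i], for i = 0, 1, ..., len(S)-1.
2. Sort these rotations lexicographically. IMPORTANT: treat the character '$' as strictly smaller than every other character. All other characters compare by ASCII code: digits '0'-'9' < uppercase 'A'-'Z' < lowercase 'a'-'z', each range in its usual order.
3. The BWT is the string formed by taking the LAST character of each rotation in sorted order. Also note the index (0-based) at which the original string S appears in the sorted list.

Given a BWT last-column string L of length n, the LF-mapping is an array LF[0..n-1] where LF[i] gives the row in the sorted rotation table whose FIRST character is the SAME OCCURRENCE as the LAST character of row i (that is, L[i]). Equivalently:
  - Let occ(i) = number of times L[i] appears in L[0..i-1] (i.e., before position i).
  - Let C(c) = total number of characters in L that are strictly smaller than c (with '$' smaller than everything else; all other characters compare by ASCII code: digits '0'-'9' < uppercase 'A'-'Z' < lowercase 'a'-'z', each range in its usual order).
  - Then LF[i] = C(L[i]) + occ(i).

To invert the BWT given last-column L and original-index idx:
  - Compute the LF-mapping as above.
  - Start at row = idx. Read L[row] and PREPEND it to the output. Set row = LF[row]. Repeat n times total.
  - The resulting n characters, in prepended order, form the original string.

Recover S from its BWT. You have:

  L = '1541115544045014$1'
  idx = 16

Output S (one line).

Answer: 51504154440451111$

Derivation:
LF mapping: 3 14 9 4 5 6 15 16 10 11 1 12 17 2 7 13 0 8
Walk LF starting at row 16, prepending L[row]:
  step 1: row=16, L[16]='$', prepend. Next row=LF[16]=0
  step 2: row=0, L[0]='1', prepend. Next row=LF[0]=3
  step 3: row=3, L[3]='1', prepend. Next row=LF[3]=4
  step 4: row=4, L[4]='1', prepend. Next row=LF[4]=5
  step 5: row=5, L[5]='1', prepend. Next row=LF[5]=6
  step 6: row=6, L[6]='5', prepend. Next row=LF[6]=15
  step 7: row=15, L[15]='4', prepend. Next row=LF[15]=13
  step 8: row=13, L[13]='0', prepend. Next row=LF[13]=2
  step 9: row=2, L[2]='4', prepend. Next row=LF[2]=9
  step 10: row=9, L[9]='4', prepend. Next row=LF[9]=11
  step 11: row=11, L[11]='4', prepend. Next row=LF[11]=12
  step 12: row=12, L[12]='5', prepend. Next row=LF[12]=17
  step 13: row=17, L[17]='1', prepend. Next row=LF[17]=8
  step 14: row=8, L[8]='4', prepend. Next row=LF[8]=10
  step 15: row=10, L[10]='0', prepend. Next row=LF[10]=1
  step 16: row=1, L[1]='5', prepend. Next row=LF[1]=14
  step 17: row=14, L[14]='1', prepend. Next row=LF[14]=7
  step 18: row=7, L[7]='5', prepend. Next row=LF[7]=16
Reversed output: 51504154440451111$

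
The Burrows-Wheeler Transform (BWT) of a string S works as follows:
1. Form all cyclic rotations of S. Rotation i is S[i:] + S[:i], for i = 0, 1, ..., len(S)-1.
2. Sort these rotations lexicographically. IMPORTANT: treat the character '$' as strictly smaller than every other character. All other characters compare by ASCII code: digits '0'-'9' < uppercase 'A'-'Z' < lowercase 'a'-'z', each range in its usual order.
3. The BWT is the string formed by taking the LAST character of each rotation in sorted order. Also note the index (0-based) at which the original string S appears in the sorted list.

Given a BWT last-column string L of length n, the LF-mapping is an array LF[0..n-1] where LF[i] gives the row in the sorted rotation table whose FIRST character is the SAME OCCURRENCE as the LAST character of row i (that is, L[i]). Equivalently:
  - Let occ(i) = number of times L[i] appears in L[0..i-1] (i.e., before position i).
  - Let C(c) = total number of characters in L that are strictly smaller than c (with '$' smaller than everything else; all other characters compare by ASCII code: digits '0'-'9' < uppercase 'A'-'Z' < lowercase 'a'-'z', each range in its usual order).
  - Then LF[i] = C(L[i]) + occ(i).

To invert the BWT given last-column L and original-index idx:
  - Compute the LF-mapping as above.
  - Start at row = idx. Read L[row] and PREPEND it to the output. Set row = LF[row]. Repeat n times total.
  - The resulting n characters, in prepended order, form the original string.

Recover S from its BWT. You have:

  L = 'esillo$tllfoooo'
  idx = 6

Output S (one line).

LF mapping: 1 13 3 4 5 8 0 14 6 7 2 9 10 11 12
Walk LF starting at row 6, prepending L[row]:
  step 1: row=6, L[6]='$', prepend. Next row=LF[6]=0
  step 2: row=0, L[0]='e', prepend. Next row=LF[0]=1
  step 3: row=1, L[1]='s', prepend. Next row=LF[1]=13
  step 4: row=13, L[13]='o', prepend. Next row=LF[13]=11
  step 5: row=11, L[11]='o', prepend. Next row=LF[11]=9
  step 6: row=9, L[9]='l', prepend. Next row=LF[9]=7
  step 7: row=7, L[7]='t', prepend. Next row=LF[7]=14
  step 8: row=14, L[14]='o', prepend. Next row=LF[14]=12
  step 9: row=12, L[12]='o', prepend. Next row=LF[12]=10
  step 10: row=10, L[10]='f', prepend. Next row=LF[10]=2
  step 11: row=2, L[2]='i', prepend. Next row=LF[2]=3
  step 12: row=3, L[3]='l', prepend. Next row=LF[3]=4
  step 13: row=4, L[4]='l', prepend. Next row=LF[4]=5
  step 14: row=5, L[5]='o', prepend. Next row=LF[5]=8
  step 15: row=8, L[8]='l', prepend. Next row=LF[8]=6
Reversed output: lollifootloose$

Answer: lollifootloose$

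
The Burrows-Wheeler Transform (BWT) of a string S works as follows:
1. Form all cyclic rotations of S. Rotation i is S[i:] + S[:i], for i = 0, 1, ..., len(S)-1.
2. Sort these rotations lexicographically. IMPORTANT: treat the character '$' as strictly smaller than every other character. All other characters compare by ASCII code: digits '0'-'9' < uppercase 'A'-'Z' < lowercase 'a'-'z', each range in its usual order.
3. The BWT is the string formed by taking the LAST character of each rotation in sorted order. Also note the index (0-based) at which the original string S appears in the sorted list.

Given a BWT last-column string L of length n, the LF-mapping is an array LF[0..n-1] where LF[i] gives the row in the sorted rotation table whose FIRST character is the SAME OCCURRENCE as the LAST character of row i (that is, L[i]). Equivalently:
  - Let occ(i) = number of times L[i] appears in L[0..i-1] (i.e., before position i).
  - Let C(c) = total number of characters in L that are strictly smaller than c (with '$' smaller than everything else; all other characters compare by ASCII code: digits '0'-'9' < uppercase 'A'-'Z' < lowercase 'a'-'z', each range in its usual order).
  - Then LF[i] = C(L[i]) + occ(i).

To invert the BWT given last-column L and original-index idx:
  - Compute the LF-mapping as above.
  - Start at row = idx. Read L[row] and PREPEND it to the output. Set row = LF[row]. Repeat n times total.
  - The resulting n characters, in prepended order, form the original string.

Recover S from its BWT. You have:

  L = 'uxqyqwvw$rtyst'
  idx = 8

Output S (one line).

Answer: vtyxqqsyrwtwu$

Derivation:
LF mapping: 7 11 1 12 2 9 8 10 0 3 5 13 4 6
Walk LF starting at row 8, prepending L[row]:
  step 1: row=8, L[8]='$', prepend. Next row=LF[8]=0
  step 2: row=0, L[0]='u', prepend. Next row=LF[0]=7
  step 3: row=7, L[7]='w', prepend. Next row=LF[7]=10
  step 4: row=10, L[10]='t', prepend. Next row=LF[10]=5
  step 5: row=5, L[5]='w', prepend. Next row=LF[5]=9
  step 6: row=9, L[9]='r', prepend. Next row=LF[9]=3
  step 7: row=3, L[3]='y', prepend. Next row=LF[3]=12
  step 8: row=12, L[12]='s', prepend. Next row=LF[12]=4
  step 9: row=4, L[4]='q', prepend. Next row=LF[4]=2
  step 10: row=2, L[2]='q', prepend. Next row=LF[2]=1
  step 11: row=1, L[1]='x', prepend. Next row=LF[1]=11
  step 12: row=11, L[11]='y', prepend. Next row=LF[11]=13
  step 13: row=13, L[13]='t', prepend. Next row=LF[13]=6
  step 14: row=6, L[6]='v', prepend. Next row=LF[6]=8
Reversed output: vtyxqqsyrwtwu$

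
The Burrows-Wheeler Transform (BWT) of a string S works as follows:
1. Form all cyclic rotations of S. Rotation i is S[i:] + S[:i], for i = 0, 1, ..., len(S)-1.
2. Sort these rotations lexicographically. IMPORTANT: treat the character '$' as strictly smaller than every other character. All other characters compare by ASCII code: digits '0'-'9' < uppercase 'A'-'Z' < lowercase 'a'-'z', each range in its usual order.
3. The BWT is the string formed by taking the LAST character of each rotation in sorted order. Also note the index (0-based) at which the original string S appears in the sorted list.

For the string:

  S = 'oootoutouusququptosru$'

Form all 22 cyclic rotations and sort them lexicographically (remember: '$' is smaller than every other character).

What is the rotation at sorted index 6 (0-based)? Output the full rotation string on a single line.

Answer: ouusququptosru$oootout

Derivation:
All 22 rotations (rotation i = S[i:]+S[:i]):
  rot[0] = oootoutouusququptosru$
  rot[1] = ootoutouusququptosru$o
  rot[2] = otoutouusququptosru$oo
  rot[3] = toutouusququptosru$ooo
  rot[4] = outouusququptosru$ooot
  rot[5] = utouusququptosru$oooto
  rot[6] = touusququptosru$oootou
  rot[7] = ouusququptosru$oootout
  rot[8] = uusququptosru$oootouto
  rot[9] = usququptosru$oootoutou
  rot[10] = sququptosru$oootoutouu
  rot[11] = ququptosru$oootoutouus
  rot[12] = uquptosru$oootoutouusq
  rot[13] = quptosru$oootoutouusqu
  rot[14] = uptosru$oootoutouusquq
  rot[15] = ptosru$oootoutouusququ
  rot[16] = tosru$oootoutouusququp
  rot[17] = osru$oootoutouusququpt
  rot[18] = sru$oootoutouusququpto
  rot[19] = ru$oootoutouusququptos
  rot[20] = u$oootoutouusququptosr
  rot[21] = $oootoutouusququptosru
Sorted (with $ < everything):
  sorted[0] = $oootoutouusququptosru
  sorted[1] = oootoutouusququptosru$
  sorted[2] = ootoutouusququptosru$o
  sorted[3] = osru$oootoutouusququpt
  sorted[4] = otoutouusququptosru$oo
  sorted[5] = outouusququptosru$ooot
  sorted[6] = ouusququptosru$oootout
  sorted[7] = ptosru$oootoutouusququ
  sorted[8] = quptosru$oootoutouusqu
  sorted[9] = ququptosru$oootoutouus
  sorted[10] = ru$oootoutouusququptos
  sorted[11] = sququptosru$oootoutouu
  sorted[12] = sru$oootoutouusququpto
  sorted[13] = tosru$oootoutouusququp
  sorted[14] = toutouusququptosru$ooo
  sorted[15] = touusququptosru$oootou
  sorted[16] = u$oootoutouusququptosr
  sorted[17] = uptosru$oootoutouusquq
  sorted[18] = uquptosru$oootoutouusq
  sorted[19] = usququptosru$oootoutou
  sorted[20] = utouusququptosru$oooto
  sorted[21] = uusququptosru$oootouto
sorted[6] = ouusququptosru$oootout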